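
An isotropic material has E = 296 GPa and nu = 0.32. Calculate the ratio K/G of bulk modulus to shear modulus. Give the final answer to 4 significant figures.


G = E / (2*(1+nu))
G = 296 / (2*(1+0.32)) = 112.121 GPa
K = E / (3*(1-2*nu))
K = 296 / (3*(1-2*0.32)) = 274.074 GPa
K/G = 274.074 / 112.121 = 2.444


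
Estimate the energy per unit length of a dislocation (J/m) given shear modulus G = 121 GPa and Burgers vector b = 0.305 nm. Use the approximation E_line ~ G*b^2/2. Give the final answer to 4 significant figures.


E = G*b^2/2
b = 0.305 nm = 3.05e-10 m
G = 121 GPa = 1.21e+11 Pa
E = 0.5 * 1.21e+11 * (3.05e-10)^2
E = 5.628e-09 J/m


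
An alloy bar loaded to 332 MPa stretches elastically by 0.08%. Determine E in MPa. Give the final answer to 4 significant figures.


E = sigma / epsilon
epsilon = 0.08% = 8e-04
E = 332 / 8e-04
E = 415000 MPa


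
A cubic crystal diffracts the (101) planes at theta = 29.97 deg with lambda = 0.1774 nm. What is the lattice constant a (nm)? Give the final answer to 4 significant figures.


d = lambda / (2*sin(theta))
d = 0.1774 / (2*sin(29.97 deg))
d = 0.177561 nm
a = d * sqrt(h^2+k^2+l^2) = 0.177561 * sqrt(2)
a = 0.2511 nm


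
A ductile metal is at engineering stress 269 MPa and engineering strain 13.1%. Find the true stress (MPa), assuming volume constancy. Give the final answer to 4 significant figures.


sigma_true = sigma_eng * (1 + epsilon_eng)
sigma_true = 269 * (1 + 0.131)
sigma_true = 304.2 MPa


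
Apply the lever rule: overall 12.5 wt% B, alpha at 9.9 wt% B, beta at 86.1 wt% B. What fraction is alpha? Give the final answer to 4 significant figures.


f_alpha = (C_beta - C0) / (C_beta - C_alpha)
f_alpha = (86.1 - 12.5) / (86.1 - 9.9)
f_alpha = 0.9659


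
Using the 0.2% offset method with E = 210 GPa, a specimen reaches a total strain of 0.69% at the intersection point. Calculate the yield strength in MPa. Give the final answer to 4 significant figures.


Offset strain = 0.002
Elastic strain at yield = total_strain - offset = 6.9e-03 - 0.002 = 4.9e-03
sigma_y = E * elastic_strain = 210000 * 4.9e-03
sigma_y = 1029 MPa


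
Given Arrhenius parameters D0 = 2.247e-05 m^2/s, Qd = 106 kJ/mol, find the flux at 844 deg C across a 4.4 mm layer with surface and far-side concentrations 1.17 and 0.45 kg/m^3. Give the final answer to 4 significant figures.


Step 1: D = D0 * exp(-Qd/(R*T))
T = 844 + 273.15 = 1117.15 K
D = 2.247e-05 * exp(-106e3 / (8.314 * 1117.15)) = 2.48414e-10 m^2/s
Step 2: J = D * (C1 - C2) / dx
J = 2.48414e-10 * (1.17 - 0.45) / 4.4e-03
J = 4.065e-08 kg/(m^2*s)


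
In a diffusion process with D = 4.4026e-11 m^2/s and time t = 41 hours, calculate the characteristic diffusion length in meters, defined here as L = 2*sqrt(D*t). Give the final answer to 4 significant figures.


t = 41 hr = 147600 s
Diffusion length = 2*sqrt(D*t)
= 2*sqrt(4.4026e-11 * 147600)
= 5.098e-03 m


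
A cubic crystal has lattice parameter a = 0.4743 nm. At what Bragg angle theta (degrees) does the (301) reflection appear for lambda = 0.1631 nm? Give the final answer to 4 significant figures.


d = a / sqrt(h^2+k^2+l^2)
d = 0.4743 / sqrt(10) = 0.149987 nm
lambda = 2*d*sin(theta)  =>  sin(theta) = lambda / (2*d)
sin(theta) = 0.1631 / (2 * 0.149987) = 0.543714
theta = 32.94 deg


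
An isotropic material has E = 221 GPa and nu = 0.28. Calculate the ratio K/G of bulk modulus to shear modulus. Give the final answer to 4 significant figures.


G = E / (2*(1+nu))
G = 221 / (2*(1+0.28)) = 86.3281 GPa
K = E / (3*(1-2*nu))
K = 221 / (3*(1-2*0.28)) = 167.424 GPa
K/G = 167.424 / 86.3281 = 1.939


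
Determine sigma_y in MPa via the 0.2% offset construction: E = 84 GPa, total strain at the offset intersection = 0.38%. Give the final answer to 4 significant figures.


Offset strain = 0.002
Elastic strain at yield = total_strain - offset = 3.8e-03 - 0.002 = 1.8e-03
sigma_y = E * elastic_strain = 84000 * 1.8e-03
sigma_y = 151.2 MPa


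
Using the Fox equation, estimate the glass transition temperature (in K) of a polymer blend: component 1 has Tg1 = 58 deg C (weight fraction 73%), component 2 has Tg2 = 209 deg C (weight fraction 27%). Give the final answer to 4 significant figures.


1/Tg = w1/Tg1 + w2/Tg2 (in Kelvin)
Tg1 = 331.15 K, Tg2 = 482.15 K
1/Tg = 0.73/331.15 + 0.27/482.15
Tg = 361.7 K


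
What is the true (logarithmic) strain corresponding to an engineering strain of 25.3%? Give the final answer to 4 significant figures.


epsilon_true = ln(1 + epsilon_eng)
epsilon_true = ln(1 + 0.253)
epsilon_true = 0.2255


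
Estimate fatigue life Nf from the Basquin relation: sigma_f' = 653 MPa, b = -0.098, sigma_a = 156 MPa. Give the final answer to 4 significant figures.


sigma_a = sigma_f' * (2*Nf)^b
2*Nf = (sigma_a / sigma_f')^(1/b)
2*Nf = (156 / 653)^(1/-0.098)
2*Nf = 2.21198e+06
Nf = 1.106e+06 cycles


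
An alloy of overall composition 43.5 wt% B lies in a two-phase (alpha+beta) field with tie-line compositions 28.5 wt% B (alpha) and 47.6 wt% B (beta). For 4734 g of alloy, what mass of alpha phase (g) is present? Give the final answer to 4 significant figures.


f_alpha = (C_beta - C0) / (C_beta - C_alpha)
f_alpha = (47.6 - 43.5) / (47.6 - 28.5) = 0.21466
m_alpha = f_alpha * m_total = 0.21466 * 4734 = 1016 g


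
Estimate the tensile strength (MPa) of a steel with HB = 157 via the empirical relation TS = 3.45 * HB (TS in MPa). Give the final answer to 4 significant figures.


TS (MPa) = 3.45 * HB
TS = 3.45 * 157
TS = 541.7 MPa


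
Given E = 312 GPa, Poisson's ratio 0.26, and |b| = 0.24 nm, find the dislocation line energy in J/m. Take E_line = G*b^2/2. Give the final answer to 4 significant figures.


Step 1: G = E / (2*(1+nu))
G = 312 / (2*(1+0.26)) = 123.81 GPa = 1.2381e+11 Pa
Step 2: E_line = G*b^2/2
b = 0.24 nm = 2.4e-10 m
E_line = 0.5 * 1.2381e+11 * (2.4e-10)^2 = 3.566e-09 J/m


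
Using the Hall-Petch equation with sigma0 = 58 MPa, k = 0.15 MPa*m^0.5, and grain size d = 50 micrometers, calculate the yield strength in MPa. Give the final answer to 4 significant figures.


sigma_y = sigma0 + k / sqrt(d)
d = 50 um = 5e-05 m
sigma_y = 58 + 0.15 / sqrt(5e-05)
sigma_y = 79.21 MPa


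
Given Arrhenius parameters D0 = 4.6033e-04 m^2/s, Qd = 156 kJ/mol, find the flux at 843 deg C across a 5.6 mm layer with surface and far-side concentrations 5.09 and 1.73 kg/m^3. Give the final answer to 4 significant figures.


Step 1: D = D0 * exp(-Qd/(R*T))
T = 843 + 273.15 = 1116.15 K
D = 4.6033e-04 * exp(-156e3 / (8.314 * 1116.15)) = 2.30235e-11 m^2/s
Step 2: J = D * (C1 - C2) / dx
J = 2.30235e-11 * (5.09 - 1.73) / 5.6e-03
J = 1.381e-08 kg/(m^2*s)


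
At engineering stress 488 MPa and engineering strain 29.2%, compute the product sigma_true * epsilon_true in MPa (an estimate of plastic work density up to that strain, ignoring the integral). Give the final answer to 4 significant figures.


sigma_true = sigma_eng * (1 + epsilon_eng)
sigma_true = 488 * (1 + 0.292) = 630.496 MPa
epsilon_true = ln(1 + epsilon_eng)
epsilon_true = ln(1 + 0.292) = 0.256191
sigma_true * epsilon_true = 630.496 * 0.256191 = 161.5 MPa


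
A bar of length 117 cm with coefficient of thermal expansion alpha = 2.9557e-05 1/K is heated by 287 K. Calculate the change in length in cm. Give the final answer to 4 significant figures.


dL = L0 * alpha * dT
dL = 117 * 2.9557e-05 * 287
dL = 0.9925 cm


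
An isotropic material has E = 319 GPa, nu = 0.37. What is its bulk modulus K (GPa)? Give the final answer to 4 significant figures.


K = E / (3*(1-2*nu))
K = 319 / (3*(1-2*0.37))
K = 409 GPa


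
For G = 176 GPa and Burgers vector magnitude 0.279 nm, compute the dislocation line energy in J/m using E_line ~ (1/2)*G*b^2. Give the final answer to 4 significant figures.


E = G*b^2/2
b = 0.279 nm = 2.79e-10 m
G = 176 GPa = 1.76e+11 Pa
E = 0.5 * 1.76e+11 * (2.79e-10)^2
E = 6.85e-09 J/m


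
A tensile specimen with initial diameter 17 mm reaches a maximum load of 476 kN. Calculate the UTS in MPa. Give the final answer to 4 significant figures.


A0 = pi*(d/2)^2 = pi*(17/2)^2 = 226.98 mm^2
UTS = F_max / A0 = 476*1000 / 226.98
UTS = 2097 MPa


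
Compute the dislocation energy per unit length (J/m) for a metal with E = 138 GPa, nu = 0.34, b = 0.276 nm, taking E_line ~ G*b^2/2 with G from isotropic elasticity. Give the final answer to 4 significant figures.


Step 1: G = E / (2*(1+nu))
G = 138 / (2*(1+0.34)) = 51.4925 GPa = 5.14925e+10 Pa
Step 2: E_line = G*b^2/2
b = 0.276 nm = 2.76e-10 m
E_line = 0.5 * 5.14925e+10 * (2.76e-10)^2 = 1.961e-09 J/m


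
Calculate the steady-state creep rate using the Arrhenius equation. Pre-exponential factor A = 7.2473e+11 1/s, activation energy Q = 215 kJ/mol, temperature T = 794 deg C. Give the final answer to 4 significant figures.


rate = A * exp(-Q / (R*T))
T = 794 + 273.15 = 1067.15 K
rate = 7.2473e+11 * exp(-215e3 / (8.314 * 1067.15))
rate = 21.68 1/s


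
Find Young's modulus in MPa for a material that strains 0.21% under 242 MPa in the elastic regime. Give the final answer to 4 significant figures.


E = sigma / epsilon
epsilon = 0.21% = 2.1e-03
E = 242 / 2.1e-03
E = 115200 MPa


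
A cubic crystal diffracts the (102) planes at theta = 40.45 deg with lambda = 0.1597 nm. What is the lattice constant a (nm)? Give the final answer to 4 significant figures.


d = lambda / (2*sin(theta))
d = 0.1597 / (2*sin(40.45 deg))
d = 0.123076 nm
a = d * sqrt(h^2+k^2+l^2) = 0.123076 * sqrt(5)
a = 0.2752 nm


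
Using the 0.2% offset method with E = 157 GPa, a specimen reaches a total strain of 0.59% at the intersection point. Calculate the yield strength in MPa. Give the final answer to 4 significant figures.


Offset strain = 0.002
Elastic strain at yield = total_strain - offset = 5.9e-03 - 0.002 = 3.9e-03
sigma_y = E * elastic_strain = 157000 * 3.9e-03
sigma_y = 612.3 MPa


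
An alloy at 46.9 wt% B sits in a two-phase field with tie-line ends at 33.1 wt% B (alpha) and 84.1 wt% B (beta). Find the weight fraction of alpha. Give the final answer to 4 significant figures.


f_alpha = (C_beta - C0) / (C_beta - C_alpha)
f_alpha = (84.1 - 46.9) / (84.1 - 33.1)
f_alpha = 0.7294


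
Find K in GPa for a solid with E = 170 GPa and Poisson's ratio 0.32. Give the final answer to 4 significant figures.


K = E / (3*(1-2*nu))
K = 170 / (3*(1-2*0.32))
K = 157.4 GPa


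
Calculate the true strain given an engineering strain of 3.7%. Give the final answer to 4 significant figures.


epsilon_true = ln(1 + epsilon_eng)
epsilon_true = ln(1 + 0.037)
epsilon_true = 0.03633


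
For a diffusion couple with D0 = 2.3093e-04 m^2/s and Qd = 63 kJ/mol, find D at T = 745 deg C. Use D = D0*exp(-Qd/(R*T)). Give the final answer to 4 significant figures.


D = D0 * exp(-Qd / (R*T))
T = 1018.15 K
D = 2.3093e-04 * exp(-63e3 / (8.314 * 1018.15))
D = 1.353e-07 m^2/s


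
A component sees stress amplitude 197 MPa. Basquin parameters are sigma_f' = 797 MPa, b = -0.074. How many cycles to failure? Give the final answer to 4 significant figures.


sigma_a = sigma_f' * (2*Nf)^b
2*Nf = (sigma_a / sigma_f')^(1/b)
2*Nf = (197 / 797)^(1/-0.074)
2*Nf = 1.59439e+08
Nf = 7.972e+07 cycles


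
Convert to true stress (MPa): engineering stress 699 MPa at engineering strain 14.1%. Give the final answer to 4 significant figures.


sigma_true = sigma_eng * (1 + epsilon_eng)
sigma_true = 699 * (1 + 0.141)
sigma_true = 797.6 MPa


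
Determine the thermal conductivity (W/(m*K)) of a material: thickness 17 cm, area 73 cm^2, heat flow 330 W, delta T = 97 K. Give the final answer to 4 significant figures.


k = Q*L / (A*dT)
L = 0.17 m, A = 7.3e-03 m^2
k = 330 * 0.17 / (7.3e-03 * 97)
k = 79.23 W/(m*K)


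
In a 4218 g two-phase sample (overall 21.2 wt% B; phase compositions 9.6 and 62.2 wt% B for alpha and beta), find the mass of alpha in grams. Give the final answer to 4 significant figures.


f_alpha = (C_beta - C0) / (C_beta - C_alpha)
f_alpha = (62.2 - 21.2) / (62.2 - 9.6) = 0.779468
m_alpha = f_alpha * m_total = 0.779468 * 4218 = 3288 g


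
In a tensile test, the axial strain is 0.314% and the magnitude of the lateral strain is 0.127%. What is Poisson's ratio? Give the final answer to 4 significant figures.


nu = -epsilon_lat / epsilon_axial
Lateral strain is contraction (negative), so using magnitudes:
nu = 0.127 / 0.314
nu = 0.4045


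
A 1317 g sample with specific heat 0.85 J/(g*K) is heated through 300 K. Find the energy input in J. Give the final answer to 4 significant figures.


Q = m * cp * dT
Q = 1317 * 0.85 * 300
Q = 335800 J


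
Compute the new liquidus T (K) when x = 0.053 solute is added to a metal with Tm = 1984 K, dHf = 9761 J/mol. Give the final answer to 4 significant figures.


dT = R*Tm^2*x / dHf
dT = 8.314 * 1984^2 * 0.053 / 9761
dT = 177.695 K
T_new = 1984 - 177.695 = 1806 K


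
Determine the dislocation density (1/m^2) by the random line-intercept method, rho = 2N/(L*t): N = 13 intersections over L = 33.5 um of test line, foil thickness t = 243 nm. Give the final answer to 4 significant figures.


rho = 2N / (L * t)
L = 33.5 um = 3.35e-05 m, t = 243 nm = 2.43e-07 m
rho = 2 * 13 / (3.35e-05 * 2.43e-07)
rho = 3.194e+12 1/m^2


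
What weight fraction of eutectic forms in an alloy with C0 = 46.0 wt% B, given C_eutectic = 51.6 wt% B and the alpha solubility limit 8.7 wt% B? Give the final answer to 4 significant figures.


f_primary = (C_e - C0) / (C_e - C_alpha_max)
f_primary = (51.6 - 46.0) / (51.6 - 8.7)
f_primary = 0.130536
f_eutectic = 1 - 0.130536 = 0.8695


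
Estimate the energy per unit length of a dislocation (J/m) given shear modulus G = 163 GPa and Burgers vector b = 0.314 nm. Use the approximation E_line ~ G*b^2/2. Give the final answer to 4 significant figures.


E = G*b^2/2
b = 0.314 nm = 3.14e-10 m
G = 163 GPa = 1.63e+11 Pa
E = 0.5 * 1.63e+11 * (3.14e-10)^2
E = 8.036e-09 J/m


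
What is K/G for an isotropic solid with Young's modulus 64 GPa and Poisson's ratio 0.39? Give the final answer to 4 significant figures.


G = E / (2*(1+nu))
G = 64 / (2*(1+0.39)) = 23.0216 GPa
K = E / (3*(1-2*nu))
K = 64 / (3*(1-2*0.39)) = 96.9697 GPa
K/G = 96.9697 / 23.0216 = 4.212


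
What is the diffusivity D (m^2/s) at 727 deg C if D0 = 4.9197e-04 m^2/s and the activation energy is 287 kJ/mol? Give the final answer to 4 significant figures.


D = D0 * exp(-Qd / (R*T))
T = 1000.15 K
D = 4.9197e-04 * exp(-287e3 / (8.314 * 1000.15))
D = 5.039e-19 m^2/s


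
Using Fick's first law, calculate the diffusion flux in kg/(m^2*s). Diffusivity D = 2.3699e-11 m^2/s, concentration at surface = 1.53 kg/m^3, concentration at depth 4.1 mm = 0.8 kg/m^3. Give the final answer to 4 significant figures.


J = -D * (dC/dx) = D * (C1 - C2) / dx
J = 2.3699e-11 * (1.53 - 0.8) / 4.1e-03
J = 4.22e-09 kg/(m^2*s)


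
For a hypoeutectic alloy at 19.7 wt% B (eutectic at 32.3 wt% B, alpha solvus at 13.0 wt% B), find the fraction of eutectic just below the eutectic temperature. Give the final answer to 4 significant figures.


f_primary = (C_e - C0) / (C_e - C_alpha_max)
f_primary = (32.3 - 19.7) / (32.3 - 13.0)
f_primary = 0.65285
f_eutectic = 1 - 0.65285 = 0.3472


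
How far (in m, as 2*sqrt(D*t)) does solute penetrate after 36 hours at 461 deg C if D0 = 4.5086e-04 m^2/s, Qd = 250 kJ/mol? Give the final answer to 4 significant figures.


Step 1: D = D0 * exp(-Qd/(R*T))
T = 734.15 K
D = 4.5086e-04 * exp(-250e3 / (8.314 * 734.15)) = 7.3442e-22 m^2/s
Step 2: L = 2*sqrt(D*t)
t = 36 h = 129600 s
L = 2*sqrt(7.3442e-22 * 129600) = 1.951e-08 m


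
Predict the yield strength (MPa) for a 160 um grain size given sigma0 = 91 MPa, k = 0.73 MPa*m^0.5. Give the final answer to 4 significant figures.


sigma_y = sigma0 + k / sqrt(d)
d = 160 um = 1.6e-04 m
sigma_y = 91 + 0.73 / sqrt(1.6e-04)
sigma_y = 148.7 MPa


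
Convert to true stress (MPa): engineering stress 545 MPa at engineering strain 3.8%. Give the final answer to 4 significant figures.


sigma_true = sigma_eng * (1 + epsilon_eng)
sigma_true = 545 * (1 + 0.038)
sigma_true = 565.7 MPa


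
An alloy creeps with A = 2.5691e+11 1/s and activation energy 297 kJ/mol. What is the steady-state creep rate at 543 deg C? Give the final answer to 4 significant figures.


rate = A * exp(-Q / (R*T))
T = 543 + 273.15 = 816.15 K
rate = 2.5691e+11 * exp(-297e3 / (8.314 * 816.15))
rate = 2.516e-08 1/s


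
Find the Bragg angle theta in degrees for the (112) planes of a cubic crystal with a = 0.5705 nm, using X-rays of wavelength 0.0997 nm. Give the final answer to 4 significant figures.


d = a / sqrt(h^2+k^2+l^2)
d = 0.5705 / sqrt(6) = 0.232906 nm
lambda = 2*d*sin(theta)  =>  sin(theta) = lambda / (2*d)
sin(theta) = 0.0997 / (2 * 0.232906) = 0.214035
theta = 12.36 deg


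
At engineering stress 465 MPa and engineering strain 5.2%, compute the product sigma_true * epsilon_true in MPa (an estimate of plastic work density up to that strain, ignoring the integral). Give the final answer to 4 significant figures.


sigma_true = sigma_eng * (1 + epsilon_eng)
sigma_true = 465 * (1 + 0.052) = 489.18 MPa
epsilon_true = ln(1 + epsilon_eng)
epsilon_true = ln(1 + 0.052) = 0.0506931
sigma_true * epsilon_true = 489.18 * 0.0506931 = 24.8 MPa


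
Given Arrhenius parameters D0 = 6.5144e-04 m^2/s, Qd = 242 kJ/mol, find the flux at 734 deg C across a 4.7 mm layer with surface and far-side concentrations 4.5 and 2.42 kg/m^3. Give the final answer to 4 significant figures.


Step 1: D = D0 * exp(-Qd/(R*T))
T = 734 + 273.15 = 1007.15 K
D = 6.5144e-04 * exp(-242e3 / (8.314 * 1007.15)) = 1.82969e-16 m^2/s
Step 2: J = D * (C1 - C2) / dx
J = 1.82969e-16 * (4.5 - 2.42) / 4.7e-03
J = 8.097e-14 kg/(m^2*s)


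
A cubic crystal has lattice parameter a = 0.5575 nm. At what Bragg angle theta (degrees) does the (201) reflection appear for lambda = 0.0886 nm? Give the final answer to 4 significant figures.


d = a / sqrt(h^2+k^2+l^2)
d = 0.5575 / sqrt(5) = 0.249322 nm
lambda = 2*d*sin(theta)  =>  sin(theta) = lambda / (2*d)
sin(theta) = 0.0886 / (2 * 0.249322) = 0.177682
theta = 10.23 deg


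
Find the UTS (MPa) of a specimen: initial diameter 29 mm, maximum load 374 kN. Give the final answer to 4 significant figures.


A0 = pi*(d/2)^2 = pi*(29/2)^2 = 660.52 mm^2
UTS = F_max / A0 = 374*1000 / 660.52
UTS = 566.2 MPa


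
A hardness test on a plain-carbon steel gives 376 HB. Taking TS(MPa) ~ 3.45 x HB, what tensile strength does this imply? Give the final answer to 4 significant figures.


TS (MPa) = 3.45 * HB
TS = 3.45 * 376
TS = 1297 MPa


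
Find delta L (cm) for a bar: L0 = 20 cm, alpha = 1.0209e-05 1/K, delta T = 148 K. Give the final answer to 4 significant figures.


dL = L0 * alpha * dT
dL = 20 * 1.0209e-05 * 148
dL = 0.03022 cm


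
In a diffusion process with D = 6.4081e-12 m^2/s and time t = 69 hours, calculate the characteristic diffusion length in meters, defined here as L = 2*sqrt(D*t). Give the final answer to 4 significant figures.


t = 69 hr = 248400 s
Diffusion length = 2*sqrt(D*t)
= 2*sqrt(6.4081e-12 * 248400)
= 2.523e-03 m


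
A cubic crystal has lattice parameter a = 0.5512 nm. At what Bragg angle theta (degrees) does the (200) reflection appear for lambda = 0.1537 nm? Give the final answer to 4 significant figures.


d = a / sqrt(h^2+k^2+l^2)
d = 0.5512 / sqrt(4) = 0.2756 nm
lambda = 2*d*sin(theta)  =>  sin(theta) = lambda / (2*d)
sin(theta) = 0.1537 / (2 * 0.2756) = 0.278846
theta = 16.19 deg


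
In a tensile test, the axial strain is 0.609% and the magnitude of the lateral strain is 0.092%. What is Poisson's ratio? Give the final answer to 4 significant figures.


nu = -epsilon_lat / epsilon_axial
Lateral strain is contraction (negative), so using magnitudes:
nu = 0.092 / 0.609
nu = 0.1511


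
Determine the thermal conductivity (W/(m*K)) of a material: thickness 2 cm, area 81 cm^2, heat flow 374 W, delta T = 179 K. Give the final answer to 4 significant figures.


k = Q*L / (A*dT)
L = 0.02 m, A = 8.1e-03 m^2
k = 374 * 0.02 / (8.1e-03 * 179)
k = 5.159 W/(m*K)


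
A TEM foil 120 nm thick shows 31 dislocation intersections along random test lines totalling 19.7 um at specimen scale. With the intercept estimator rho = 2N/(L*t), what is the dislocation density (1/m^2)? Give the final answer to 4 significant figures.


rho = 2N / (L * t)
L = 19.7 um = 1.97e-05 m, t = 120 nm = 1.2e-07 m
rho = 2 * 31 / (1.97e-05 * 1.2e-07)
rho = 2.623e+13 1/m^2


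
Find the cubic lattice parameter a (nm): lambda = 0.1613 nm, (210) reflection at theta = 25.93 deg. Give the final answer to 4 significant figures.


d = lambda / (2*sin(theta))
d = 0.1613 / (2*sin(25.93 deg))
d = 0.184439 nm
a = d * sqrt(h^2+k^2+l^2) = 0.184439 * sqrt(5)
a = 0.4124 nm


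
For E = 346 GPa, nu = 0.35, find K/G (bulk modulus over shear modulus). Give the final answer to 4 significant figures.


G = E / (2*(1+nu))
G = 346 / (2*(1+0.35)) = 128.148 GPa
K = E / (3*(1-2*nu))
K = 346 / (3*(1-2*0.35)) = 384.444 GPa
K/G = 384.444 / 128.148 = 3


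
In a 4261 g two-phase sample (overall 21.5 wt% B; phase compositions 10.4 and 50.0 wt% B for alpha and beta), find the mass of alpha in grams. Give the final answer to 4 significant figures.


f_alpha = (C_beta - C0) / (C_beta - C_alpha)
f_alpha = (50.0 - 21.5) / (50.0 - 10.4) = 0.719697
m_alpha = f_alpha * m_total = 0.719697 * 4261 = 3067 g


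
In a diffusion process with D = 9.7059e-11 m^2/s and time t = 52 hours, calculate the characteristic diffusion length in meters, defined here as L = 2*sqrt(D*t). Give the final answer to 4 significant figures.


t = 52 hr = 187200 s
Diffusion length = 2*sqrt(D*t)
= 2*sqrt(9.7059e-11 * 187200)
= 8.525e-03 m


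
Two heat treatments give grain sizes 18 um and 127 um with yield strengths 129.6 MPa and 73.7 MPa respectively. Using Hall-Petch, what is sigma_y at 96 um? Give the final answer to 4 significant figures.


sigma_y = sigma0 + k / sqrt(d)
1/sqrt(d1) = 1/sqrt(1.8e-05) = 235.702;  1/sqrt(d2) = 88.7357
k = (sigma1 - sigma2) / (1/sqrt(d1) - 1/sqrt(d2)) = (129.6 - 73.7) / (235.702 - 88.7357) = 0.380359 MPa*m^0.5
sigma0 = sigma1 - k/sqrt(d1) = 129.6 - 0.380359*235.702 = 39.9486 MPa
sigma_y(d3) = 39.9486 + 0.380359 / sqrt(9.6e-05) = 78.77 MPa


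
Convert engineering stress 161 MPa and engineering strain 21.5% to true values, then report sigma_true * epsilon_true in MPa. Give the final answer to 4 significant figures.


sigma_true = sigma_eng * (1 + epsilon_eng)
sigma_true = 161 * (1 + 0.215) = 195.615 MPa
epsilon_true = ln(1 + epsilon_eng)
epsilon_true = ln(1 + 0.215) = 0.194744
sigma_true * epsilon_true = 195.615 * 0.194744 = 38.09 MPa


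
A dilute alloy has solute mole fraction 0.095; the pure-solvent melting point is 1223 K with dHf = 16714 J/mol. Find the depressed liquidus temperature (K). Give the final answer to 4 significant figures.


dT = R*Tm^2*x / dHf
dT = 8.314 * 1223^2 * 0.095 / 16714
dT = 70.6816 K
T_new = 1223 - 70.6816 = 1152 K


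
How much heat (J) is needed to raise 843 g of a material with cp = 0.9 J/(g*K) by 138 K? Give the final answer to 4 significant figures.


Q = m * cp * dT
Q = 843 * 0.9 * 138
Q = 104700 J


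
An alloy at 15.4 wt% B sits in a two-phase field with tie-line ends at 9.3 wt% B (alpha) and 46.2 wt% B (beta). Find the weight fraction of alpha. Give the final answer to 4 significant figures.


f_alpha = (C_beta - C0) / (C_beta - C_alpha)
f_alpha = (46.2 - 15.4) / (46.2 - 9.3)
f_alpha = 0.8347


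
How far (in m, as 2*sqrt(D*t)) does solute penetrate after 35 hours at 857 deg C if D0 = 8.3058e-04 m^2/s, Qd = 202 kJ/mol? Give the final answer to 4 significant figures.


Step 1: D = D0 * exp(-Qd/(R*T))
T = 1130.15 K
D = 8.3058e-04 * exp(-202e3 / (8.314 * 1130.15)) = 3.82617e-13 m^2/s
Step 2: L = 2*sqrt(D*t)
t = 35 h = 126000 s
L = 2*sqrt(3.82617e-13 * 126000) = 4.391e-04 m


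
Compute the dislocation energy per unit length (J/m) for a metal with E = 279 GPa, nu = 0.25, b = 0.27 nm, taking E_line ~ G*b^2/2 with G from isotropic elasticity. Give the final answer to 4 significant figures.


Step 1: G = E / (2*(1+nu))
G = 279 / (2*(1+0.25)) = 111.6 GPa = 1.116e+11 Pa
Step 2: E_line = G*b^2/2
b = 0.27 nm = 2.7e-10 m
E_line = 0.5 * 1.116e+11 * (2.7e-10)^2 = 4.068e-09 J/m


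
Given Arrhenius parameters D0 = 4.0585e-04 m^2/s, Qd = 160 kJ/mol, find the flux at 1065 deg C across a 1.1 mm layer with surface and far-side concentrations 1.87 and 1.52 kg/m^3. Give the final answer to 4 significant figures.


Step 1: D = D0 * exp(-Qd/(R*T))
T = 1065 + 273.15 = 1338.15 K
D = 4.0585e-04 * exp(-160e3 / (8.314 * 1338.15)) = 2.30433e-10 m^2/s
Step 2: J = D * (C1 - C2) / dx
J = 2.30433e-10 * (1.87 - 1.52) / 1.1e-03
J = 7.332e-08 kg/(m^2*s)


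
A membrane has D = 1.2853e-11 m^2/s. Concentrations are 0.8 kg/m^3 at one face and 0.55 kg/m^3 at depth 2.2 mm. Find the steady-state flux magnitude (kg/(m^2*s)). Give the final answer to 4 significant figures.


J = -D * (dC/dx) = D * (C1 - C2) / dx
J = 1.2853e-11 * (0.8 - 0.55) / 2.2e-03
J = 1.461e-09 kg/(m^2*s)


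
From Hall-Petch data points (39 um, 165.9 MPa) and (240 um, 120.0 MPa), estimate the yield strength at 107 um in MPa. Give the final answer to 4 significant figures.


sigma_y = sigma0 + k / sqrt(d)
1/sqrt(d1) = 1/sqrt(3.9e-05) = 160.128;  1/sqrt(d2) = 64.5497
k = (sigma1 - sigma2) / (1/sqrt(d1) - 1/sqrt(d2)) = (165.9 - 120.0) / (160.128 - 64.5497) = 0.480234 MPa*m^0.5
sigma0 = sigma1 - k/sqrt(d1) = 165.9 - 0.480234*160.128 = 89.001 MPa
sigma_y(d3) = 89.001 + 0.480234 / sqrt(1.07e-04) = 135.4 MPa


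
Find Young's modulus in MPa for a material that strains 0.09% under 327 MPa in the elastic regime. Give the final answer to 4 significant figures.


E = sigma / epsilon
epsilon = 0.09% = 9e-04
E = 327 / 9e-04
E = 363300 MPa


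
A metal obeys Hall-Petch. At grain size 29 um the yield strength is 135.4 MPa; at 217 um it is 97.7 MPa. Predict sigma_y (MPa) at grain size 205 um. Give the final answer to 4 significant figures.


sigma_y = sigma0 + k / sqrt(d)
1/sqrt(d1) = 1/sqrt(2.9e-05) = 185.695;  1/sqrt(d2) = 67.8844
k = (sigma1 - sigma2) / (1/sqrt(d1) - 1/sqrt(d2)) = (135.4 - 97.7) / (185.695 - 67.8844) = 0.320004 MPa*m^0.5
sigma0 = sigma1 - k/sqrt(d1) = 135.4 - 0.320004*185.695 = 75.9767 MPa
sigma_y(d3) = 75.9767 + 0.320004 / sqrt(2.05e-04) = 98.33 MPa


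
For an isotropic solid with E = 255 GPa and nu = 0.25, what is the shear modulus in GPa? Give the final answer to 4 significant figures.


G = E / (2*(1+nu))
G = 255 / (2*(1+0.25))
G = 102 GPa


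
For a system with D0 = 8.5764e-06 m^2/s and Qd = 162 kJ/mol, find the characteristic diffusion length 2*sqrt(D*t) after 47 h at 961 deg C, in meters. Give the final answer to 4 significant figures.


Step 1: D = D0 * exp(-Qd/(R*T))
T = 1234.15 K
D = 8.5764e-06 * exp(-162e3 / (8.314 * 1234.15)) = 1.19263e-12 m^2/s
Step 2: L = 2*sqrt(D*t)
t = 47 h = 169200 s
L = 2*sqrt(1.19263e-12 * 169200) = 8.984e-04 m


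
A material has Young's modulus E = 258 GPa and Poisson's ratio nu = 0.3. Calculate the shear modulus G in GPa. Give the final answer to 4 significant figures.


G = E / (2*(1+nu))
G = 258 / (2*(1+0.3))
G = 99.23 GPa


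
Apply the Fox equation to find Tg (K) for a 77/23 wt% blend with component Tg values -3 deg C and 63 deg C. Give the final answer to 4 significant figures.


1/Tg = w1/Tg1 + w2/Tg2 (in Kelvin)
Tg1 = 270.15 K, Tg2 = 336.15 K
1/Tg = 0.77/270.15 + 0.23/336.15
Tg = 282.9 K


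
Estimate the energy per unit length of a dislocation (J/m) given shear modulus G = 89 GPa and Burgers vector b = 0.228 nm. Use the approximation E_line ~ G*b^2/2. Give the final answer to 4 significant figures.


E = G*b^2/2
b = 0.228 nm = 2.28e-10 m
G = 89 GPa = 8.9e+10 Pa
E = 0.5 * 8.9e+10 * (2.28e-10)^2
E = 2.313e-09 J/m


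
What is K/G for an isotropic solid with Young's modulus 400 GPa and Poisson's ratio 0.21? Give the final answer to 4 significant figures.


G = E / (2*(1+nu))
G = 400 / (2*(1+0.21)) = 165.289 GPa
K = E / (3*(1-2*nu))
K = 400 / (3*(1-2*0.21)) = 229.885 GPa
K/G = 229.885 / 165.289 = 1.391


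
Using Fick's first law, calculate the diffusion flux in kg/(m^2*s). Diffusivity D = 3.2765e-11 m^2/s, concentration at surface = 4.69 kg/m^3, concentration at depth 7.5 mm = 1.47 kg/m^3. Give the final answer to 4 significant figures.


J = -D * (dC/dx) = D * (C1 - C2) / dx
J = 3.2765e-11 * (4.69 - 1.47) / 7.5e-03
J = 1.407e-08 kg/(m^2*s)


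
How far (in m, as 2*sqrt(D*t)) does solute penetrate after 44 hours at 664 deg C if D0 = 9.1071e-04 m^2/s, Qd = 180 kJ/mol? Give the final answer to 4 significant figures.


Step 1: D = D0 * exp(-Qd/(R*T))
T = 937.15 K
D = 9.1071e-04 * exp(-180e3 / (8.314 * 937.15)) = 8.43765e-14 m^2/s
Step 2: L = 2*sqrt(D*t)
t = 44 h = 158400 s
L = 2*sqrt(8.43765e-14 * 158400) = 2.312e-04 m


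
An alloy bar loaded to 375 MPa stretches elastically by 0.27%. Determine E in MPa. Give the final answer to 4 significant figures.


E = sigma / epsilon
epsilon = 0.27% = 2.7e-03
E = 375 / 2.7e-03
E = 138900 MPa


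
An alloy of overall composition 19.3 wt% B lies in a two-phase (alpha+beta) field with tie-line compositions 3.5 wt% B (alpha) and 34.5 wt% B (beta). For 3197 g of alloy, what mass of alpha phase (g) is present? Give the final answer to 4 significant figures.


f_alpha = (C_beta - C0) / (C_beta - C_alpha)
f_alpha = (34.5 - 19.3) / (34.5 - 3.5) = 0.490323
m_alpha = f_alpha * m_total = 0.490323 * 3197 = 1568 g


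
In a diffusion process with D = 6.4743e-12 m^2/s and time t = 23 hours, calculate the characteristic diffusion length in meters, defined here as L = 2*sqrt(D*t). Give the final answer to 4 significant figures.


t = 23 hr = 82800 s
Diffusion length = 2*sqrt(D*t)
= 2*sqrt(6.4743e-12 * 82800)
= 1.464e-03 m


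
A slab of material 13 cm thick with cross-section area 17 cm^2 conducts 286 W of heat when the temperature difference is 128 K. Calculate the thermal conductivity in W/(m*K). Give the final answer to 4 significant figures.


k = Q*L / (A*dT)
L = 0.13 m, A = 1.7e-03 m^2
k = 286 * 0.13 / (1.7e-03 * 128)
k = 170.9 W/(m*K)


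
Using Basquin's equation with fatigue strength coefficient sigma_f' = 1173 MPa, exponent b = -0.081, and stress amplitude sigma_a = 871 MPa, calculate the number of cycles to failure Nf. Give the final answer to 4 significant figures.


sigma_a = sigma_f' * (2*Nf)^b
2*Nf = (sigma_a / sigma_f')^(1/b)
2*Nf = (871 / 1173)^(1/-0.081)
2*Nf = 39.4501
Nf = 19.73 cycles


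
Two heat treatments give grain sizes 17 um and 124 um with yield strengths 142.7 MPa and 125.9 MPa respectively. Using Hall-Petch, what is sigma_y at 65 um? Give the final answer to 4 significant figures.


sigma_y = sigma0 + k / sqrt(d)
1/sqrt(d1) = 1/sqrt(1.7e-05) = 242.536;  1/sqrt(d2) = 89.8027
k = (sigma1 - sigma2) / (1/sqrt(d1) - 1/sqrt(d2)) = (142.7 - 125.9) / (242.536 - 89.8027) = 0.109996 MPa*m^0.5
sigma0 = sigma1 - k/sqrt(d1) = 142.7 - 0.109996*242.536 = 116.022 MPa
sigma_y(d3) = 116.022 + 0.109996 / sqrt(6.5e-05) = 129.7 MPa


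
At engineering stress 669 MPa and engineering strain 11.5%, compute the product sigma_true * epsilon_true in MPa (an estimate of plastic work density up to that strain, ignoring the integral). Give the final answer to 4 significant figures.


sigma_true = sigma_eng * (1 + epsilon_eng)
sigma_true = 669 * (1 + 0.115) = 745.935 MPa
epsilon_true = ln(1 + epsilon_eng)
epsilon_true = ln(1 + 0.115) = 0.108854
sigma_true * epsilon_true = 745.935 * 0.108854 = 81.2 MPa


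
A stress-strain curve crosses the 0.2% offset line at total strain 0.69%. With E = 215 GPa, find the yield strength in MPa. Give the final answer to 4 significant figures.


Offset strain = 0.002
Elastic strain at yield = total_strain - offset = 6.9e-03 - 0.002 = 4.9e-03
sigma_y = E * elastic_strain = 215000 * 4.9e-03
sigma_y = 1054 MPa


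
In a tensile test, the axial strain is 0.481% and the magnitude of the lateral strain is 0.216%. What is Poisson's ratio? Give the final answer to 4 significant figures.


nu = -epsilon_lat / epsilon_axial
Lateral strain is contraction (negative), so using magnitudes:
nu = 0.216 / 0.481
nu = 0.4491


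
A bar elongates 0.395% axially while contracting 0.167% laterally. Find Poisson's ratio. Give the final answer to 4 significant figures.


nu = -epsilon_lat / epsilon_axial
Lateral strain is contraction (negative), so using magnitudes:
nu = 0.167 / 0.395
nu = 0.4228


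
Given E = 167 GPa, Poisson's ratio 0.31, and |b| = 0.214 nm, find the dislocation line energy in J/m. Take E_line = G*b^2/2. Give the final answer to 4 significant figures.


Step 1: G = E / (2*(1+nu))
G = 167 / (2*(1+0.31)) = 63.7405 GPa = 6.37405e+10 Pa
Step 2: E_line = G*b^2/2
b = 0.214 nm = 2.14e-10 m
E_line = 0.5 * 6.37405e+10 * (2.14e-10)^2 = 1.46e-09 J/m


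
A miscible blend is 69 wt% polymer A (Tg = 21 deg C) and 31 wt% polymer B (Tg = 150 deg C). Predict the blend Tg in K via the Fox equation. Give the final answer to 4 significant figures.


1/Tg = w1/Tg1 + w2/Tg2 (in Kelvin)
Tg1 = 294.15 K, Tg2 = 423.15 K
1/Tg = 0.69/294.15 + 0.31/423.15
Tg = 324.9 K


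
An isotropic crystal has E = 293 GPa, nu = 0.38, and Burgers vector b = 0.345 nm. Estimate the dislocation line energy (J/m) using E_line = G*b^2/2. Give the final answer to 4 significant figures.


Step 1: G = E / (2*(1+nu))
G = 293 / (2*(1+0.38)) = 106.159 GPa = 1.06159e+11 Pa
Step 2: E_line = G*b^2/2
b = 0.345 nm = 3.45e-10 m
E_line = 0.5 * 1.06159e+11 * (3.45e-10)^2 = 6.318e-09 J/m


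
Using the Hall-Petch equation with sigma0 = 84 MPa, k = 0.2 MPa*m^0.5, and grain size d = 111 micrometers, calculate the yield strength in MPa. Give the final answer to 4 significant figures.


sigma_y = sigma0 + k / sqrt(d)
d = 111 um = 1.11e-04 m
sigma_y = 84 + 0.2 / sqrt(1.11e-04)
sigma_y = 103 MPa


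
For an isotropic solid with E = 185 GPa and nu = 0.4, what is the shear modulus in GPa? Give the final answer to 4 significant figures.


G = E / (2*(1+nu))
G = 185 / (2*(1+0.4))
G = 66.07 GPa


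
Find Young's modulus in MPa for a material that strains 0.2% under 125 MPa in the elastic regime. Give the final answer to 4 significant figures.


E = sigma / epsilon
epsilon = 0.2% = 2e-03
E = 125 / 2e-03
E = 62500 MPa


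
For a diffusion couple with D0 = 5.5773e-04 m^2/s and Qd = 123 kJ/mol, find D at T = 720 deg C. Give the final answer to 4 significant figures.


D = D0 * exp(-Qd / (R*T))
T = 993.15 K
D = 5.5773e-04 * exp(-123e3 / (8.314 * 993.15))
D = 1.892e-10 m^2/s


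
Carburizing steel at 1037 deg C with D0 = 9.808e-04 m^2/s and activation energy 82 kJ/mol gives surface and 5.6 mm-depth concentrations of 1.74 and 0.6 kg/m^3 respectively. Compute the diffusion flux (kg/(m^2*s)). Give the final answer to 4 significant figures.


Step 1: D = D0 * exp(-Qd/(R*T))
T = 1037 + 273.15 = 1310.15 K
D = 9.808e-04 * exp(-82e3 / (8.314 * 1310.15)) = 5.27458e-07 m^2/s
Step 2: J = D * (C1 - C2) / dx
J = 5.27458e-07 * (1.74 - 0.6) / 5.6e-03
J = 1.074e-04 kg/(m^2*s)


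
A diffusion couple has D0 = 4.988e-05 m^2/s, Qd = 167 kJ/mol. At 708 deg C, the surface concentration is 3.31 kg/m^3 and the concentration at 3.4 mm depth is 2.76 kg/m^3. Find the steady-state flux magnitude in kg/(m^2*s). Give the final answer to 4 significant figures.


Step 1: D = D0 * exp(-Qd/(R*T))
T = 708 + 273.15 = 981.15 K
D = 4.988e-05 * exp(-167e3 / (8.314 * 981.15)) = 6.40958e-14 m^2/s
Step 2: J = D * (C1 - C2) / dx
J = 6.40958e-14 * (3.31 - 2.76) / 3.4e-03
J = 1.037e-11 kg/(m^2*s)


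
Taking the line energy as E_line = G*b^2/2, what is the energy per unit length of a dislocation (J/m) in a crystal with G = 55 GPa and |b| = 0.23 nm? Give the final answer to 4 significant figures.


E = G*b^2/2
b = 0.23 nm = 2.3e-10 m
G = 55 GPa = 5.5e+10 Pa
E = 0.5 * 5.5e+10 * (2.3e-10)^2
E = 1.455e-09 J/m


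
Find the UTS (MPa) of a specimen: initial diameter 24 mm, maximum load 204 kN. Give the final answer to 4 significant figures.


A0 = pi*(d/2)^2 = pi*(24/2)^2 = 452.389 mm^2
UTS = F_max / A0 = 204*1000 / 452.389
UTS = 450.9 MPa


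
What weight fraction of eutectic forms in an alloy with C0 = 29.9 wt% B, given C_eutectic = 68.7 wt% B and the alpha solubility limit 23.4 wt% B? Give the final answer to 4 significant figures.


f_primary = (C_e - C0) / (C_e - C_alpha_max)
f_primary = (68.7 - 29.9) / (68.7 - 23.4)
f_primary = 0.856512
f_eutectic = 1 - 0.856512 = 0.1435


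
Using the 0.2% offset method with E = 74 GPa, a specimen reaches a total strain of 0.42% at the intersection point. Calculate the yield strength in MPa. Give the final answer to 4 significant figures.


Offset strain = 0.002
Elastic strain at yield = total_strain - offset = 4.2e-03 - 0.002 = 2.2e-03
sigma_y = E * elastic_strain = 74000 * 2.2e-03
sigma_y = 162.8 MPa


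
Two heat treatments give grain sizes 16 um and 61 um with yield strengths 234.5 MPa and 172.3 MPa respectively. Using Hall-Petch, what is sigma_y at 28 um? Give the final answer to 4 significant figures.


sigma_y = sigma0 + k / sqrt(d)
1/sqrt(d1) = 1/sqrt(1.6e-05) = 250;  1/sqrt(d2) = 128.037
k = (sigma1 - sigma2) / (1/sqrt(d1) - 1/sqrt(d2)) = (234.5 - 172.3) / (250 - 128.037) = 0.50999 MPa*m^0.5
sigma0 = sigma1 - k/sqrt(d1) = 234.5 - 0.50999*250 = 107.002 MPa
sigma_y(d3) = 107.002 + 0.50999 / sqrt(2.8e-05) = 203.4 MPa


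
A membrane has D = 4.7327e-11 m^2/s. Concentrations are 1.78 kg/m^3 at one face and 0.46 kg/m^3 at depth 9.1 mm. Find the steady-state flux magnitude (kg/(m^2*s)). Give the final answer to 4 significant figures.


J = -D * (dC/dx) = D * (C1 - C2) / dx
J = 4.7327e-11 * (1.78 - 0.46) / 9.1e-03
J = 6.865e-09 kg/(m^2*s)


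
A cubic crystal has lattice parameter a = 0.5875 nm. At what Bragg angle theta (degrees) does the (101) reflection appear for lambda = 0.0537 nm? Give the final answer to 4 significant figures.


d = a / sqrt(h^2+k^2+l^2)
d = 0.5875 / sqrt(2) = 0.415425 nm
lambda = 2*d*sin(theta)  =>  sin(theta) = lambda / (2*d)
sin(theta) = 0.0537 / (2 * 0.415425) = 0.0646326
theta = 3.706 deg


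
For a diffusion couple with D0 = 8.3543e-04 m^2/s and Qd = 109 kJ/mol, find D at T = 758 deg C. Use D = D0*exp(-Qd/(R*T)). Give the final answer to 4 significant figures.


D = D0 * exp(-Qd / (R*T))
T = 1031.15 K
D = 8.3543e-04 * exp(-109e3 / (8.314 * 1031.15))
D = 2.513e-09 m^2/s


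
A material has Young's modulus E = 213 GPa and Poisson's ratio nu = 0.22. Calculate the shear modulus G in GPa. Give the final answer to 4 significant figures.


G = E / (2*(1+nu))
G = 213 / (2*(1+0.22))
G = 87.3 GPa


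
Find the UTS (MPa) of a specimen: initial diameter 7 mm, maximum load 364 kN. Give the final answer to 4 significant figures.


A0 = pi*(d/2)^2 = pi*(7/2)^2 = 38.4845 mm^2
UTS = F_max / A0 = 364*1000 / 38.4845
UTS = 9458 MPa


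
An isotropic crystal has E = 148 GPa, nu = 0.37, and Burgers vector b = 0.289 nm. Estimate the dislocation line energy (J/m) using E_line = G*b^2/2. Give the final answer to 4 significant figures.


Step 1: G = E / (2*(1+nu))
G = 148 / (2*(1+0.37)) = 54.0146 GPa = 5.40146e+10 Pa
Step 2: E_line = G*b^2/2
b = 0.289 nm = 2.89e-10 m
E_line = 0.5 * 5.40146e+10 * (2.89e-10)^2 = 2.256e-09 J/m


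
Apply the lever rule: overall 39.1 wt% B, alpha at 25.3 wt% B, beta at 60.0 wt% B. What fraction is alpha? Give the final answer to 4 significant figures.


f_alpha = (C_beta - C0) / (C_beta - C_alpha)
f_alpha = (60.0 - 39.1) / (60.0 - 25.3)
f_alpha = 0.6023


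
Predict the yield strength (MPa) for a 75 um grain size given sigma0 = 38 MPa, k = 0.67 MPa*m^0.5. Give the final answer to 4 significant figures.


sigma_y = sigma0 + k / sqrt(d)
d = 75 um = 7.5e-05 m
sigma_y = 38 + 0.67 / sqrt(7.5e-05)
sigma_y = 115.4 MPa


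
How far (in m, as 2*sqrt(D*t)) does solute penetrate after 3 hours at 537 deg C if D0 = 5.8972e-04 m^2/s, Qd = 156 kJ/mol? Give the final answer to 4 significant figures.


Step 1: D = D0 * exp(-Qd/(R*T))
T = 810.15 K
D = 5.8972e-04 * exp(-156e3 / (8.314 * 810.15)) = 5.15395e-14 m^2/s
Step 2: L = 2*sqrt(D*t)
t = 3 h = 10800 s
L = 2*sqrt(5.15395e-14 * 10800) = 4.719e-05 m
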